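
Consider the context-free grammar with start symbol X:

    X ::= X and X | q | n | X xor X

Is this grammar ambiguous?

Ambiguous

Witness: n and n and n

Derivation 1: X ⇒ X and X ⇒ X and X and X ⇒ n and X and X ⇒ n and n and X ⇒ n and n and n
Derivation 2: X ⇒ X and X ⇒ n and X ⇒ n and X and X ⇒ n and n and X ⇒ n and n and n

Two distinct leftmost derivations for the same string.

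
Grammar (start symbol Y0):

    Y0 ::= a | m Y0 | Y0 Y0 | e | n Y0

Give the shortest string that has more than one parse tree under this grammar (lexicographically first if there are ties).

length 1: no string has ≥2 trees
length 2: no string has ≥2 trees
length 3: a a a has 2 parse trees

Two derivations of a a a:
  Y0 ⇒ Y0 Y0 ⇒ a Y0 ⇒ a Y0 Y0 ⇒ a a Y0 ⇒ a a a
  Y0 ⇒ Y0 Y0 ⇒ Y0 Y0 Y0 ⇒ a Y0 Y0 ⇒ a a Y0 ⇒ a a a

a a a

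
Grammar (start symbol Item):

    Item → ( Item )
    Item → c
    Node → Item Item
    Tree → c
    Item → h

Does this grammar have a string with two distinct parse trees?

Unambiguous

Only Item is reachable from Item; ignoring the rest: Each string is a nest of matched brackets around a single atom. An opening bracket forces the recursive rule; an atom forces the base rule.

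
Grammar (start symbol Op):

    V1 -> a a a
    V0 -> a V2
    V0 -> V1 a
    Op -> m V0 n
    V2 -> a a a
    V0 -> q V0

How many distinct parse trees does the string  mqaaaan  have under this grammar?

2

Parse trees for mqaaaan:
  [Op m [V0 q [V0 a [V2 a a a]]] n]
  [Op m [V0 q [V0 [V1 a a a] a]] n]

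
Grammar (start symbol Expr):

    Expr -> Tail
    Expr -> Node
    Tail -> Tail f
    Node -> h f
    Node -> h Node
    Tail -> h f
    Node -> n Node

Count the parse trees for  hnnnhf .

Parse trees for hnnnhf:
  [Expr [Node h [Node n [Node n [Node n [Node h f]]]]]]

1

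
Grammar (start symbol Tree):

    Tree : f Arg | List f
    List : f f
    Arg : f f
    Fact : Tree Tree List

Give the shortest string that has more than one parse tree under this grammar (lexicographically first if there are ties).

f f f

length 3: f f f has 2 parse trees

Two derivations of f f f:
  Tree ⇒ f Arg ⇒ f f f
  Tree ⇒ List f ⇒ f f f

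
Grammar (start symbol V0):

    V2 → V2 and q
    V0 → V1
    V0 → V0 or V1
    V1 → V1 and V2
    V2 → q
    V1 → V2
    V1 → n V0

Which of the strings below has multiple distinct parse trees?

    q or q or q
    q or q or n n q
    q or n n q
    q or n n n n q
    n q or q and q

q or q or q: 1 tree
q or q or n n q: 1 tree
q or n n q: 1 tree
q or n n n n q: 1 tree
n q or q and q: 5 trees

n q or q and q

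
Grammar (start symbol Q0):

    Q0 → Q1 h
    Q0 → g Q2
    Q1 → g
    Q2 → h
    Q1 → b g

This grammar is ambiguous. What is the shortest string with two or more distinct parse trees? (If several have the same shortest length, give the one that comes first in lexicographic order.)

g h

length 2: g h has 2 parse trees

Two derivations of g h:
  Q0 ⇒ Q1 h ⇒ g h
  Q0 ⇒ g Q2 ⇒ g h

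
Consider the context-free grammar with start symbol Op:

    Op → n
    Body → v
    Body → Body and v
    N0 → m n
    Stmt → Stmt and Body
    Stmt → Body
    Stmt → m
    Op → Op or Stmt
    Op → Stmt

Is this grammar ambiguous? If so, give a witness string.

Witness: v and v

Derivation 1: Op ⇒ Stmt ⇒ Stmt and Body ⇒ Body and Body ⇒ v and Body ⇒ v and v
Derivation 2: Op ⇒ Stmt ⇒ Body ⇒ Body and v ⇒ v and v

Two distinct leftmost derivations for the same string.

Ambiguous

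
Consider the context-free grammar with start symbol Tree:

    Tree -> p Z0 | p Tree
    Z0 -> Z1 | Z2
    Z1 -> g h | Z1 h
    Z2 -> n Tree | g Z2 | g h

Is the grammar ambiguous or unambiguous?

Ambiguous

Witness: p g h

Derivation 1: Tree ⇒ p Z0 ⇒ p Z1 ⇒ p g h
Derivation 2: Tree ⇒ p Z0 ⇒ p Z2 ⇒ p g h

Two distinct leftmost derivations for the same string.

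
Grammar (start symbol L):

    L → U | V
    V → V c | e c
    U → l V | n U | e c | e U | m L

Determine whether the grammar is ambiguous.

Ambiguous

Witness: e c

Derivation 1: L ⇒ U ⇒ e c
Derivation 2: L ⇒ V ⇒ e c

Two distinct leftmost derivations for the same string.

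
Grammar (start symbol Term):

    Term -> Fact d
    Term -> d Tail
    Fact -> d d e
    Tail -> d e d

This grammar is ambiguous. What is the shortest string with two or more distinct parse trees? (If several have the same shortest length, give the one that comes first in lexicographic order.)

d d e d

length 4: d d e d has 2 parse trees

Two derivations of d d e d:
  Term ⇒ Fact d ⇒ d d e d
  Term ⇒ d Tail ⇒ d d e d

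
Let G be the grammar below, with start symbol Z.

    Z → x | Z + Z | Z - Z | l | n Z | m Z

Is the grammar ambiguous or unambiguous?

Witness: m l + l

Derivation 1: Z ⇒ Z + Z ⇒ m Z + Z ⇒ m l + Z ⇒ m l + l
Derivation 2: Z ⇒ m Z ⇒ m Z + Z ⇒ m l + Z ⇒ m l + l

Two distinct leftmost derivations for the same string.

Ambiguous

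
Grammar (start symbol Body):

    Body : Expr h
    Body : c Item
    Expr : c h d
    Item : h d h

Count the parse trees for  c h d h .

2

Parse trees for c h d h:
  [Body [Expr c h d] h]
  [Body c [Item h d h]]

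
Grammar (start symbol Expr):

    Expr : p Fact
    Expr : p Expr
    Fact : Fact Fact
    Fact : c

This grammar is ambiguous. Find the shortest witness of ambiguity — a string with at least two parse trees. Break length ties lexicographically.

length 2: no string has ≥2 trees
length 3: no string has ≥2 trees
length 4: p c c c has 2 parse trees

Two derivations of p c c c:
  Expr ⇒ p Fact ⇒ p Fact Fact ⇒ p Fact Fact Fact ⇒ p c Fact Fact ⇒ p c c Fact ⇒ p c c c
  Expr ⇒ p Fact ⇒ p Fact Fact ⇒ p c Fact ⇒ p c Fact Fact ⇒ p c c Fact ⇒ p c c c

p c c c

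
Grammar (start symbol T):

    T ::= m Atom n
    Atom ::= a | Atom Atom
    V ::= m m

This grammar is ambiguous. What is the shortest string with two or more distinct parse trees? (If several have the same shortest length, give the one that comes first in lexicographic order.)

m a a a n

length 3: no string has ≥2 trees
length 4: no string has ≥2 trees
length 5: m a a a n has 2 parse trees

Two derivations of m a a a n:
  T ⇒ m Atom n ⇒ m Atom Atom n ⇒ m a Atom n ⇒ m a Atom Atom n ⇒ m a a Atom n ⇒ m a a a n
  T ⇒ m Atom n ⇒ m Atom Atom n ⇒ m Atom Atom Atom n ⇒ m a Atom Atom n ⇒ m a a Atom n ⇒ m a a a n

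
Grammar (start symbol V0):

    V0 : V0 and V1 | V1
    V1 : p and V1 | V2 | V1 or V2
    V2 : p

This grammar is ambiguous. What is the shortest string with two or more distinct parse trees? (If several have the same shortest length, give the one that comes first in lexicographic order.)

p and p

length 1: no string has ≥2 trees
length 3: p and p has 2 parse trees

Two derivations of p and p:
  V0 ⇒ V0 and V1 ⇒ V1 and V1 ⇒ V2 and V1 ⇒ p and V1 ⇒ p and V2 ⇒ p and p
  V0 ⇒ V1 ⇒ p and V1 ⇒ p and V2 ⇒ p and p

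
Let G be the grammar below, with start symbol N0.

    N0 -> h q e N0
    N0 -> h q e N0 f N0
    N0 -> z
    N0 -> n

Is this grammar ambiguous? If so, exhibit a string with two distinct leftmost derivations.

Witness: h q e h q e n f n

Derivation 1: N0 ⇒ h q e N0 ⇒ h q e h q e N0 f N0 ⇒ h q e h q e n f N0 ⇒ h q e h q e n f n
Derivation 2: N0 ⇒ h q e N0 f N0 ⇒ h q e h q e N0 f N0 ⇒ h q e h q e n f N0 ⇒ h q e h q e n f n

Two distinct leftmost derivations for the same string.

Ambiguous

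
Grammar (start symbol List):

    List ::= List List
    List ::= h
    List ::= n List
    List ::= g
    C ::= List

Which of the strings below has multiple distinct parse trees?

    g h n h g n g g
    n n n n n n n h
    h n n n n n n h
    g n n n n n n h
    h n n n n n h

g h n h g n g g

g h n h g n g g: 99 trees
n n n n n n n h: 1 tree
h n n n n n n h: 1 tree
g n n n n n n h: 1 tree
h n n n n n h: 1 tree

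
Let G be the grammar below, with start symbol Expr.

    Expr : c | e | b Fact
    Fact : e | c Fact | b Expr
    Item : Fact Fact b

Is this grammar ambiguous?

Unambiguous

Only Expr, Fact are reachable from Expr; ignoring the rest: Each reachable nonterminal has at most one production per leading terminal, and all productions are right-linear; the derivation is determined token-by-token.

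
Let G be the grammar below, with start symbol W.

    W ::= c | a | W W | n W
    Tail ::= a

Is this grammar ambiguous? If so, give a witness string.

Witness: a a a

Derivation 1: W ⇒ W W ⇒ a W ⇒ a W W ⇒ a a W ⇒ a a a
Derivation 2: W ⇒ W W ⇒ W W W ⇒ a W W ⇒ a a W ⇒ a a a

Two distinct leftmost derivations for the same string.

Ambiguous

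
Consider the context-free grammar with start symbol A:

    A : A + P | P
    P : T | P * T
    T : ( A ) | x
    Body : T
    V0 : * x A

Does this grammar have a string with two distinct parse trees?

Unambiguous

Only A, P, T are reachable from A; ignoring the rest: The grammar is stratified — A handles '+' (left-recursive), P handles '*', T atoms. Each operator has a fixed associativity and precedence level, so every string has one parse.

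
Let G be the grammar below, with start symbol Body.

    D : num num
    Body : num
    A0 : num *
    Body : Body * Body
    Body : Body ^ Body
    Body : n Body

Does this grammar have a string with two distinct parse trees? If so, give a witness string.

Ambiguous

Witness: n num * num

Derivation 1: Body ⇒ Body * Body ⇒ n Body * Body ⇒ n num * Body ⇒ n num * num
Derivation 2: Body ⇒ n Body ⇒ n Body * Body ⇒ n num * Body ⇒ n num * num

Two distinct leftmost derivations for the same string.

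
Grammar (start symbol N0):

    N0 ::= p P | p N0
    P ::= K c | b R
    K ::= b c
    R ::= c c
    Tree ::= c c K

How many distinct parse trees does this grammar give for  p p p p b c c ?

2

Parse trees for p p p p b c c:
  [N0 p [N0 p [N0 p [N0 p [P [K b c] c]]]]]
  [N0 p [N0 p [N0 p [N0 p [P b [R c c]]]]]]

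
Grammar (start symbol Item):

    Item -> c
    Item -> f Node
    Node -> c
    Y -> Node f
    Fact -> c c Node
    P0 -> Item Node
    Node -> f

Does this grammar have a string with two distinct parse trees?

(Fact, P0, Y are unreachable from Item, so their rules don't affect L(Item).) Each reachable nonterminal has at most one production per leading terminal, and all productions are right-linear; the derivation is determined token-by-token.

Unambiguous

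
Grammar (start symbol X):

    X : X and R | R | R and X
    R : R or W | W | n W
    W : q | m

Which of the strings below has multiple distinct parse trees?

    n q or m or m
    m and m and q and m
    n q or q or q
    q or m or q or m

n q or m or m: 1 tree
m and m and q and m: 8 trees
n q or q or q: 1 tree
q or m or q or m: 1 tree

m and m and q and m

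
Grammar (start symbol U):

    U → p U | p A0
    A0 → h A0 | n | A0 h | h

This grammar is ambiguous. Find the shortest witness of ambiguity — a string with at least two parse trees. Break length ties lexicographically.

p h h

length 2: no string has ≥2 trees
length 3: p h h has 2 parse trees

Two derivations of p h h:
  U ⇒ p A0 ⇒ p h A0 ⇒ p h h
  U ⇒ p A0 ⇒ p A0 h ⇒ p h h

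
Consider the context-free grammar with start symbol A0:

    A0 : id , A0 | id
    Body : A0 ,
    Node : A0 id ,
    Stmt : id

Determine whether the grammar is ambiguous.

(Body, Node, Stmt are unreachable from A0, so their rules don't affect L(A0).) The reachable grammar is A → atom sep A | atom. Each atom is followed by either the separator (recurse) or end-of-string (stop) — no choice point.

Unambiguous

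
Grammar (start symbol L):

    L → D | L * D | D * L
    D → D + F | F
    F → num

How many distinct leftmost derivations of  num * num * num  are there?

Parse trees for num * num * num:
  [L [L [L [D [F num]]] * [D [F num]]] * [D [F num]]]
  [L [L [D [F num]] * [L [D [F num]]]] * [D [F num]]]
  [L [D [F num]] * [L [L [D [F num]]] * [D [F num]]]]
  [L [D [F num]] * [L [D [F num]] * [L [D [F num]]]]]

4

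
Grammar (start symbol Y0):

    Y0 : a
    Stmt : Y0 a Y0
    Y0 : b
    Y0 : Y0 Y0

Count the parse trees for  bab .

2

Parse trees for bab:
  [Y0 [Y0 b] [Y0 [Y0 a] [Y0 b]]]
  [Y0 [Y0 [Y0 b] [Y0 a]] [Y0 b]]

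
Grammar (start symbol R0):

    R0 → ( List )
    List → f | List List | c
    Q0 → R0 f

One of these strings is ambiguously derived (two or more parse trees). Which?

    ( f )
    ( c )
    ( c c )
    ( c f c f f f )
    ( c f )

( c f c f f f )

( f ): 1 tree
( c ): 1 tree
( c c ): 1 tree
( c f c f f f ): 42 trees
( c f ): 1 tree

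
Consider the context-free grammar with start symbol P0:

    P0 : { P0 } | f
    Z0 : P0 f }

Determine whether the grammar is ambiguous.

Unambiguous

Only P0 is reachable from P0; ignoring the rest: L(P0) is { openⁿ atom closeⁿ : n ≥ 0 }. The bracket depth fixes n, and the derivation is forced at every step.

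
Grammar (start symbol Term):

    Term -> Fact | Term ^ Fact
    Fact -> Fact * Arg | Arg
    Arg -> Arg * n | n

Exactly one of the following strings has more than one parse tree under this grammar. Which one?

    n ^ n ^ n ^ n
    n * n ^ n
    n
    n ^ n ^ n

n * n ^ n

n ^ n ^ n ^ n: 1 tree
n * n ^ n: 2 trees
n: 1 tree
n ^ n ^ n: 1 tree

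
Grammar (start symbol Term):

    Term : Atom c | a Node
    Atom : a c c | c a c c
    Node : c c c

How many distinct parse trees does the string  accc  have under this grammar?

Parse trees for accc:
  [Term [Atom a c c] c]
  [Term a [Node c c c]]

2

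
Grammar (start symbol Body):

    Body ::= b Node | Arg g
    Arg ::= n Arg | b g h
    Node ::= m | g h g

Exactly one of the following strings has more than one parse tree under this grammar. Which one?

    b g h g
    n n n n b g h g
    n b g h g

b g h g: 2 trees
n n n n b g h g: 1 tree
n b g h g: 1 tree

b g h g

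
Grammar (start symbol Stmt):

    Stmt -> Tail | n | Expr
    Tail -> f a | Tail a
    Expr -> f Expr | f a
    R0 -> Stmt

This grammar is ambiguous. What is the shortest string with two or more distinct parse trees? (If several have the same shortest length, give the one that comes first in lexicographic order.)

f a

length 1: no string has ≥2 trees
length 2: f a has 2 parse trees

Two derivations of f a:
  Stmt ⇒ Tail ⇒ f a
  Stmt ⇒ Expr ⇒ f a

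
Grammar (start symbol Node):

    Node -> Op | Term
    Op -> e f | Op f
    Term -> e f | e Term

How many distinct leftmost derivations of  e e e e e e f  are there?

1

Parse trees for e e e e e e f:
  [Node [Term e [Term e [Term e [Term e [Term e [Term e f]]]]]]]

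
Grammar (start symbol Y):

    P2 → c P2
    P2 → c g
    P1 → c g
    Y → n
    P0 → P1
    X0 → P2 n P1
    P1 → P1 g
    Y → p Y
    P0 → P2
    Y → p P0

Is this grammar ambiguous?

Witness: p c g

Derivation 1: Y ⇒ p P0 ⇒ p P1 ⇒ p c g
Derivation 2: Y ⇒ p P0 ⇒ p P2 ⇒ p c g

Two distinct leftmost derivations for the same string.

Ambiguous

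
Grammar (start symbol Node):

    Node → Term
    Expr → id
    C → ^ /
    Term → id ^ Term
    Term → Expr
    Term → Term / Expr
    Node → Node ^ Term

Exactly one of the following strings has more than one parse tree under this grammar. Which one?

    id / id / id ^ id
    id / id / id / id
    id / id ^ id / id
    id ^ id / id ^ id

id / id / id ^ id: 1 tree
id / id / id / id: 1 tree
id / id ^ id / id: 1 tree
id ^ id / id ^ id: 3 trees

id ^ id / id ^ id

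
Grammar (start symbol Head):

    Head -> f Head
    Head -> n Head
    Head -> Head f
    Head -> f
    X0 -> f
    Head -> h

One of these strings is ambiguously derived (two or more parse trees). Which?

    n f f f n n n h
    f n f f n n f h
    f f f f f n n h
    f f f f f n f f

n f f f n n n h: 1 tree
f n f f n n f h: 1 tree
f f f f f n n h: 1 tree
f f f f f n f f: 8 trees

f f f f f n f f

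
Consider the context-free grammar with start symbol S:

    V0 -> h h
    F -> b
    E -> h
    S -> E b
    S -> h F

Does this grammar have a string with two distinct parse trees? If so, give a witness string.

Witness: h b

Derivation 1: S ⇒ E b ⇒ h b
Derivation 2: S ⇒ h F ⇒ h b

Two distinct leftmost derivations for the same string.

Ambiguous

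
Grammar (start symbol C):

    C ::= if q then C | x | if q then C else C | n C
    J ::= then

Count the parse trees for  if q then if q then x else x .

2

Parse trees for if q then if q then x else x:
  [C if q then [C if q then [C x] else [C x]]]
  [C if q then [C if q then [C x]] else [C x]]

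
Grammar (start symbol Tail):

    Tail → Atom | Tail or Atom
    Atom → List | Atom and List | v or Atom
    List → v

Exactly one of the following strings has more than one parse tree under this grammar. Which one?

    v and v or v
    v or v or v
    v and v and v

v and v or v: 1 tree
v or v or v: 4 trees
v and v and v: 1 tree

v or v or v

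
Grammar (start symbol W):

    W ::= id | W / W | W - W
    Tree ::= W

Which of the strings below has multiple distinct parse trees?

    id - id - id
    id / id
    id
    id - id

id - id - id: 2 trees
id / id: 1 tree
id: 1 tree
id - id: 1 tree

id - id - id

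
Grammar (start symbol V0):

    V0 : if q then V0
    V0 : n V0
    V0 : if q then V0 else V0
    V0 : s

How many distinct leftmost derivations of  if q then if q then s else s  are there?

2

Parse trees for if q then if q then s else s:
  [V0 if q then [V0 if q then [V0 s] else [V0 s]]]
  [V0 if q then [V0 if q then [V0 s]] else [V0 s]]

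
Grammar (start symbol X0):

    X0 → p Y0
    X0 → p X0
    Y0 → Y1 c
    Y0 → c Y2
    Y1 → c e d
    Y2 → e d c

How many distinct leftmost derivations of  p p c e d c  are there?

Parse trees for p p c e d c:
  [X0 p [X0 p [Y0 [Y1 c e d] c]]]
  [X0 p [X0 p [Y0 c [Y2 e d c]]]]

2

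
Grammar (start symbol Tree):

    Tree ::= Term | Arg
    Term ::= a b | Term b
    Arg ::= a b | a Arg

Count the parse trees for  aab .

Parse trees for aab:
  [Tree [Arg a [Arg a b]]]

1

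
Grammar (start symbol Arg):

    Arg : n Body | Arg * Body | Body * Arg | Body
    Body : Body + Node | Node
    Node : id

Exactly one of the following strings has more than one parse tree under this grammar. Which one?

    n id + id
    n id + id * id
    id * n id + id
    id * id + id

n id + id: 1 tree
n id + id * id: 1 tree
id * n id + id: 1 tree
id * id + id: 2 trees

id * id + id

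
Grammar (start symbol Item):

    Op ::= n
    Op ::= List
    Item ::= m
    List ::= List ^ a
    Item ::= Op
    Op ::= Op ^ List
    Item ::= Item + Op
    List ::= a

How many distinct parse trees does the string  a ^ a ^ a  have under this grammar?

4

Parse trees for a ^ a ^ a:
  [Item [Op [List [List [List a] ^ a] ^ a]]]
  [Item [Op [Op [List a]] ^ [List [List a] ^ a]]]
  [Item [Op [Op [List [List a] ^ a]] ^ [List a]]]
  [Item [Op [Op [Op [List a]] ^ [List a]] ^ [List a]]]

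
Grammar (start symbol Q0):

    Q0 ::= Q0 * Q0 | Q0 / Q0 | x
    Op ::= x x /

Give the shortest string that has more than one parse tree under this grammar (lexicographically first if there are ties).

x * x * x

length 1: no string has ≥2 trees
length 3: no string has ≥2 trees
length 5: x * x * x has 2 parse trees

Two derivations of x * x * x:
  Q0 ⇒ Q0 * Q0 ⇒ Q0 * Q0 * Q0 ⇒ x * Q0 * Q0 ⇒ x * x * Q0 ⇒ x * x * x
  Q0 ⇒ Q0 * Q0 ⇒ x * Q0 ⇒ x * Q0 * Q0 ⇒ x * x * Q0 ⇒ x * x * x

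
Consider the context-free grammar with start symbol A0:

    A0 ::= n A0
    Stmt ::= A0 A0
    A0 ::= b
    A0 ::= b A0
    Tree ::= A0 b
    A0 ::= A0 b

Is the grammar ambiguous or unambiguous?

Ambiguous

Witness: b b

Derivation 1: A0 ⇒ b A0 ⇒ b b
Derivation 2: A0 ⇒ A0 b ⇒ b b

Two distinct leftmost derivations for the same string.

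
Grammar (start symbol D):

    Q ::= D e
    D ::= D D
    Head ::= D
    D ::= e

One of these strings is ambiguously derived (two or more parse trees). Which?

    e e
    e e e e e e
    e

e e: 1 tree
e e e e e e: 42 trees
e: 1 tree

e e e e e e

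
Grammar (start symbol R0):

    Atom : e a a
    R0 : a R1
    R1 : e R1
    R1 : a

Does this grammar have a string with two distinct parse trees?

(Atom is unreachable from R0, so its rules don't affect L(R0).) Restricted to the reachable nonterminals, every rule has the form A → t or A → t B, and no two rules for the same A share a first terminal. The grammar encodes a DFA — one run per string.

Unambiguous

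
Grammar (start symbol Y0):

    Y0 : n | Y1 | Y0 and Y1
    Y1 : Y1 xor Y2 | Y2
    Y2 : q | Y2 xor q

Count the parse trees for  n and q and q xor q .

Parse trees for n and q and q xor q:
  [Y0 [Y0 [Y0 n] and [Y1 [Y2 q]]] and [Y1 [Y1 [Y2 q]] xor [Y2 q]]]
  [Y0 [Y0 [Y0 n] and [Y1 [Y2 q]]] and [Y1 [Y2 [Y2 q] xor q]]]

2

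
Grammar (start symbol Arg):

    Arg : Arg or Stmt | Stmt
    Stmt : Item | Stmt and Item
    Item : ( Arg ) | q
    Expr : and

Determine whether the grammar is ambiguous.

Only Arg, Stmt, Item are reachable from Arg; ignoring the rest: Arg → Arg or Stmt | Stmt  ;  Stmt → Stmt and Item | Item  — a left-associative chain with Item at the bottom. Each string factors uniquely by precedence.

Unambiguous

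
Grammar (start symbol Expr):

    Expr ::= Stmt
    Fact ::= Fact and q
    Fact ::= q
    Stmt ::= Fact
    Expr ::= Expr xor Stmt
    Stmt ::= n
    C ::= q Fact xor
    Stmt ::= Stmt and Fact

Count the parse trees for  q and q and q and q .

Parse trees for q and q and q and q:
  [Expr [Stmt [Fact [Fact [Fact [Fact q] and q] and q] and q]]]
  [Expr [Stmt [Stmt [Fact q]] and [Fact [Fact [Fact q] and q] and q]]]
  [Expr [Stmt [Stmt [Fact [Fact q] and q]] and [Fact [Fact q] and q]]]
  [Expr [Stmt [Stmt [Stmt [Fact q]] and [Fact q]] and [Fact [Fact q] and q]]]
  [Expr [Stmt [Stmt [Fact [Fact [Fact q] and q] and q]] and [Fact q]]]
  [Expr [Stmt [Stmt [Stmt [Fact q]] and [Fact [Fact q] and q]] and [Fact q]]]
  [Expr [Stmt [Stmt [Stmt [Fact [Fact q] and q]] and [Fact q]] and [Fact q]]]
  [Expr [Stmt [Stmt [Stmt [Stmt [Fact q]] and [Fact q]] and [Fact q]] and [Fact q]]]

8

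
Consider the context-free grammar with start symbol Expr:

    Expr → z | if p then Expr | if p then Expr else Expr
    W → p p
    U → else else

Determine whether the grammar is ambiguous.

Ambiguous

Witness: if p then if p then z else z

Derivation 1: Expr ⇒ if p then Expr ⇒ if p then if p then Expr else Expr ⇒ if p then if p then z else Expr ⇒ if p then if p then z else z
Derivation 2: Expr ⇒ if p then Expr else Expr ⇒ if p then if p then Expr else Expr ⇒ if p then if p then z else Expr ⇒ if p then if p then z else z

Two distinct leftmost derivations for the same string.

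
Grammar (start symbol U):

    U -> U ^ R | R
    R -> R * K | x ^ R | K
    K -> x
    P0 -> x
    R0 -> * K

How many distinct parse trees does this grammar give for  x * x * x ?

Parse trees for x * x * x:
  [U [R [R [R [K x]] * [K x]] * [K x]]]

1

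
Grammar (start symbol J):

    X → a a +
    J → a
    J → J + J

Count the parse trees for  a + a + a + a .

Parse trees for a + a + a + a:
  [J [J a] + [J [J a] + [J [J a] + [J a]]]]
  [J [J a] + [J [J [J a] + [J a]] + [J a]]]
  [J [J [J a] + [J a]] + [J [J a] + [J a]]]
  [J [J [J a] + [J [J a] + [J a]]] + [J a]]
  [J [J [J [J a] + [J a]] + [J a]] + [J a]]

5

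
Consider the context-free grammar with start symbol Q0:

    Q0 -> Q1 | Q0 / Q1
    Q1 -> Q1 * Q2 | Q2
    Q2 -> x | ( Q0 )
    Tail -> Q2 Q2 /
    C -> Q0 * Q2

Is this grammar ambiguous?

(Tail, C are unreachable from Q0, so their rules don't affect L(Q0).) The grammar is stratified — Q0 handles '/' (left-recursive), Q1 handles '*', Q2 atoms. Each operator has a fixed associativity and precedence level, so every string has one parse.

Unambiguous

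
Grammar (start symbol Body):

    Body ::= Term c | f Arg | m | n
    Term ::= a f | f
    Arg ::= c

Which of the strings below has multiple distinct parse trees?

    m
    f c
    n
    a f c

f c

m: 1 tree
f c: 2 trees
n: 1 tree
a f c: 1 tree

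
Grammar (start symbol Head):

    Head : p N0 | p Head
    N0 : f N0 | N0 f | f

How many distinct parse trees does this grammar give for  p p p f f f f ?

Parse trees for p p p f f f f:
  [Head p [Head p [Head p [N0 f [N0 f [N0 f [N0 f]]]]]]]
  [Head p [Head p [Head p [N0 f [N0 f [N0 [N0 f] f]]]]]]
  [Head p [Head p [Head p [N0 f [N0 [N0 f [N0 f]] f]]]]]
  [Head p [Head p [Head p [N0 f [N0 [N0 [N0 f] f] f]]]]]
  [Head p [Head p [Head p [N0 [N0 f [N0 f [N0 f]]] f]]]]
  [Head p [Head p [Head p [N0 [N0 f [N0 [N0 f] f]] f]]]]
  [Head p [Head p [Head p [N0 [N0 [N0 f [N0 f]] f] f]]]]
  [Head p [Head p [Head p [N0 [N0 [N0 [N0 f] f] f] f]]]]

8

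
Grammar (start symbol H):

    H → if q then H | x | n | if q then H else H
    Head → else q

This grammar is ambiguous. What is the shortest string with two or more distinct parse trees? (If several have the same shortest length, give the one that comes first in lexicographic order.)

length 1: no string has ≥2 trees
length 4: no string has ≥2 trees
length 6: no string has ≥2 trees
length 7: no string has ≥2 trees
length 9: if q then if q then n else n has 2 parse trees

Two derivations of if q then if q then n else n:
  H ⇒ if q then H ⇒ if q then if q then H else H ⇒ if q then if q then n else H ⇒ if q then if q then n else n
  H ⇒ if q then H else H ⇒ if q then if q then H else H ⇒ if q then if q then n else H ⇒ if q then if q then n else n

if q then if q then n else n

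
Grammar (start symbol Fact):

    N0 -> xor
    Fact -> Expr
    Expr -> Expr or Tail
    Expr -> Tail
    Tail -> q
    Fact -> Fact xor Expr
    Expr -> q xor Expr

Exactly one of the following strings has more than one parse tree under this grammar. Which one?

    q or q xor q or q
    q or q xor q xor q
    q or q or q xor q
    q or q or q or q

q or q xor q xor q

q or q xor q or q: 1 tree
q or q xor q xor q: 2 trees
q or q or q xor q: 1 tree
q or q or q or q: 1 tree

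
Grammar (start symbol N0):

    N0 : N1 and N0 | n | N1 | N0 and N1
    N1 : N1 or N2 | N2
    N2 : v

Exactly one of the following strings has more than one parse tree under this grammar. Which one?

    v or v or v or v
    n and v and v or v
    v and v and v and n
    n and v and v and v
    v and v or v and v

v or v or v or v: 1 tree
n and v and v or v: 1 tree
v and v and v and n: 1 tree
n and v and v and v: 1 tree
v and v or v and v: 4 trees

v and v or v and v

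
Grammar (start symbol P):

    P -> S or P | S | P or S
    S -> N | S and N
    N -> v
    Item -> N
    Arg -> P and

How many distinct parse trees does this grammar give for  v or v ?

Parse trees for v or v:
  [P [S [N v]] or [P [S [N v]]]]
  [P [P [S [N v]]] or [S [N v]]]

2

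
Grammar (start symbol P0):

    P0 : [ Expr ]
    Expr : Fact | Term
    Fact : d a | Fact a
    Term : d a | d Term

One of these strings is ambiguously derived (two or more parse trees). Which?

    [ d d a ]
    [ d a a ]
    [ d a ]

[ d d a ]: 1 tree
[ d a a ]: 1 tree
[ d a ]: 2 trees

[ d a ]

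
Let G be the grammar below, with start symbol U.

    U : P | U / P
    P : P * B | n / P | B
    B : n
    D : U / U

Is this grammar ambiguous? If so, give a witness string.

Ambiguous

Witness: n / n

Derivation 1: U ⇒ P ⇒ n / P ⇒ n / B ⇒ n / n
Derivation 2: U ⇒ U / P ⇒ P / P ⇒ B / P ⇒ n / P ⇒ n / B ⇒ n / n

Two distinct leftmost derivations for the same string.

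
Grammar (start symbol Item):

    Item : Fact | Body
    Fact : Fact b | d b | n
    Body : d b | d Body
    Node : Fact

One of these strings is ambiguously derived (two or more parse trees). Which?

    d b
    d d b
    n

d b: 2 trees
d d b: 1 tree
n: 1 tree

d b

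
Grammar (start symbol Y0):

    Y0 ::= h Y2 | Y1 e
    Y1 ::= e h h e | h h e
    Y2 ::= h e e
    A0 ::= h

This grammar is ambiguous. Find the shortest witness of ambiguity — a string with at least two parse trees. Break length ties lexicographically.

length 4: h h e e has 2 parse trees

Two derivations of h h e e:
  Y0 ⇒ h Y2 ⇒ h h e e
  Y0 ⇒ Y1 e ⇒ h h e e

h h e e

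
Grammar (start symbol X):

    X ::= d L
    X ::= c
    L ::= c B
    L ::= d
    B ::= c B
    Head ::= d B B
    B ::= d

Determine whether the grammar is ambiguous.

Only X, L, B are reachable from X; ignoring the rest: The reachable rules are right-linear with at most one rule per (nonterminal, next-terminal) pair. Each input token forces the next rule, so parsing is deterministic.

Unambiguous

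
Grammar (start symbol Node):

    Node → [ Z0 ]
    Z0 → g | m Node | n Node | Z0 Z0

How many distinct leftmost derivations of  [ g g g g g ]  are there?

Parse trees for [ g g g g g ] (showing first 6 of 14):
  [Node [ [Z0 [Z0 g] [Z0 [Z0 g] [Z0 [Z0 g] [Z0 [Z0 g] [Z0 g]]]]] ]]
  [Node [ [Z0 [Z0 g] [Z0 [Z0 g] [Z0 [Z0 [Z0 g] [Z0 g]] [Z0 g]]]] ]]
  [Node [ [Z0 [Z0 g] [Z0 [Z0 [Z0 g] [Z0 g]] [Z0 [Z0 g] [Z0 g]]]] ]]
  [Node [ [Z0 [Z0 g] [Z0 [Z0 [Z0 g] [Z0 [Z0 g] [Z0 g]]] [Z0 g]]] ]]
  [Node [ [Z0 [Z0 g] [Z0 [Z0 [Z0 [Z0 g] [Z0 g]] [Z0 g]] [Z0 g]]] ]]
  [Node [ [Z0 [Z0 [Z0 g] [Z0 g]] [Z0 [Z0 g] [Z0 [Z0 g] [Z0 g]]]] ]]

14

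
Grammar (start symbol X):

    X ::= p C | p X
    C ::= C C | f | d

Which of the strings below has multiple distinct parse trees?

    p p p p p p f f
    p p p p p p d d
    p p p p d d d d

p p p p d d d d

p p p p p p f f: 1 tree
p p p p p p d d: 1 tree
p p p p d d d d: 5 trees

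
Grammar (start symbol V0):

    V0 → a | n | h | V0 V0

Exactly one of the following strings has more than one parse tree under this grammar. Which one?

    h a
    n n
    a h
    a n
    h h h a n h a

h a: 1 tree
n n: 1 tree
a h: 1 tree
a n: 1 tree
h h h a n h a: 132 trees

h h h a n h a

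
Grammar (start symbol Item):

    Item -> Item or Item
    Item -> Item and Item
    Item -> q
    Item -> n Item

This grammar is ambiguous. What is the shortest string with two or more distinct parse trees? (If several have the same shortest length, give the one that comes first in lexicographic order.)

n q and q

length 1: no string has ≥2 trees
length 2: no string has ≥2 trees
length 3: no string has ≥2 trees
length 4: n q and q has 2 parse trees

Two derivations of n q and q:
  Item ⇒ Item and Item ⇒ n Item and Item ⇒ n q and Item ⇒ n q and q
  Item ⇒ n Item ⇒ n Item and Item ⇒ n q and Item ⇒ n q and q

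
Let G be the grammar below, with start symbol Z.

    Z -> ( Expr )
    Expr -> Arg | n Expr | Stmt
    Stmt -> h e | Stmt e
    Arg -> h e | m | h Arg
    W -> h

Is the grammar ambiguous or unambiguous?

Ambiguous

Witness: ( h e )

Derivation 1: Z ⇒ ( Expr ) ⇒ ( Arg ) ⇒ ( h e )
Derivation 2: Z ⇒ ( Expr ) ⇒ ( Stmt ) ⇒ ( h e )

Two distinct leftmost derivations for the same string.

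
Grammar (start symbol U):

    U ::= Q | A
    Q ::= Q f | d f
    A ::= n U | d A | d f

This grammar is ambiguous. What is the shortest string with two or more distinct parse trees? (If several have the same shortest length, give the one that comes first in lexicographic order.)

length 2: d f has 2 parse trees

Two derivations of d f:
  U ⇒ Q ⇒ d f
  U ⇒ A ⇒ d f

d f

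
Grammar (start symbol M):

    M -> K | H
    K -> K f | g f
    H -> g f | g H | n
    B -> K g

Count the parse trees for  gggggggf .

1

Parse trees for gggggggf:
  [M [H g [H g [H g [H g [H g [H g [H g f]]]]]]]]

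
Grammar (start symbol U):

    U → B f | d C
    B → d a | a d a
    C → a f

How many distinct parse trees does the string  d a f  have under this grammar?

Parse trees for d a f:
  [U [B d a] f]
  [U d [C a f]]

2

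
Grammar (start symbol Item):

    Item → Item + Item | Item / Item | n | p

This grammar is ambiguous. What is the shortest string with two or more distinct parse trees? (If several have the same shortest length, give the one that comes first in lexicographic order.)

n + n + n

length 1: no string has ≥2 trees
length 3: no string has ≥2 trees
length 5: n + n + n has 2 parse trees

Two derivations of n + n + n:
  Item ⇒ Item + Item ⇒ Item + Item + Item ⇒ n + Item + Item ⇒ n + n + Item ⇒ n + n + n
  Item ⇒ Item + Item ⇒ n + Item ⇒ n + Item + Item ⇒ n + n + Item ⇒ n + n + n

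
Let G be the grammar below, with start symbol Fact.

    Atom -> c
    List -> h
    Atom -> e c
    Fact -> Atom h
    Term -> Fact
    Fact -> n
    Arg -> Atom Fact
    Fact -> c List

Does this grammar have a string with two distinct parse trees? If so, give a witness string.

Witness: c h

Derivation 1: Fact ⇒ Atom h ⇒ c h
Derivation 2: Fact ⇒ c List ⇒ c h

Two distinct leftmost derivations for the same string.

Ambiguous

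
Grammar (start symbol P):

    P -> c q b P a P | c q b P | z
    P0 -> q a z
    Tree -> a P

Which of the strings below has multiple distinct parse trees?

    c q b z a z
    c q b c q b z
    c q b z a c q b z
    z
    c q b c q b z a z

c q b z a z: 1 tree
c q b c q b z: 1 tree
c q b z a c q b z: 1 tree
z: 1 tree
c q b c q b z a z: 2 trees

c q b c q b z a z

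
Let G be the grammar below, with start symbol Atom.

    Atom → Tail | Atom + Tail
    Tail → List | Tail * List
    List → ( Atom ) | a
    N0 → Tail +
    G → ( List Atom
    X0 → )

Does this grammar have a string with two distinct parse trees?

Only Atom, Tail, List are reachable from Atom; ignoring the rest: The grammar is stratified — Atom handles '+' (left-recursive), Tail handles '*', List atoms. Each operator has a fixed associativity and precedence level, so every string has one parse.

Unambiguous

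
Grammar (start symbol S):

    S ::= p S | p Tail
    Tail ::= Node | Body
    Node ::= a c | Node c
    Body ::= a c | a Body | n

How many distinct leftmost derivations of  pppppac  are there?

2

Parse trees for pppppac:
  [S p [S p [S p [S p [S p [Tail [Node a c]]]]]]]
  [S p [S p [S p [S p [S p [Tail [Body a c]]]]]]]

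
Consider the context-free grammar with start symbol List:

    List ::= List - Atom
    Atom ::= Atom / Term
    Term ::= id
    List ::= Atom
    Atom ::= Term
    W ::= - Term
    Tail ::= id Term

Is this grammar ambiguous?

Unambiguous

(W, Tail are unreachable from List, so their rules don't affect L(List).) The grammar is stratified — List handles '-' (left-recursive), Atom handles '/', Term atoms. Each operator has a fixed associativity and precedence level, so every string has one parse.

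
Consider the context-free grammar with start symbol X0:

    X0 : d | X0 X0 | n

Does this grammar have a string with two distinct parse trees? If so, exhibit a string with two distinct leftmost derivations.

Ambiguous

Witness: d d d

Derivation 1: X0 ⇒ X0 X0 ⇒ d X0 ⇒ d X0 X0 ⇒ d d X0 ⇒ d d d
Derivation 2: X0 ⇒ X0 X0 ⇒ X0 X0 X0 ⇒ d X0 X0 ⇒ d d X0 ⇒ d d d

Two distinct leftmost derivations for the same string.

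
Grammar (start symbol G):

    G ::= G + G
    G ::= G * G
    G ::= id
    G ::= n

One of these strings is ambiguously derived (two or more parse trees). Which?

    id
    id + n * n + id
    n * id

id: 1 tree
id + n * n + id: 5 trees
n * id: 1 tree

id + n * n + id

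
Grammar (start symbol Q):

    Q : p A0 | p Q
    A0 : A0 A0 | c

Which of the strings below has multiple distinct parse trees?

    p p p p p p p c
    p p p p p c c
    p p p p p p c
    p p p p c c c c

p p p p p p p c: 1 tree
p p p p p c c: 1 tree
p p p p p p c: 1 tree
p p p p c c c c: 5 trees

p p p p c c c c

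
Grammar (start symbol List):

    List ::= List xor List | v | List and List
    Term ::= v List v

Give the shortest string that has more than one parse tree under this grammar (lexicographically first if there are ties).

length 1: no string has ≥2 trees
length 3: no string has ≥2 trees
length 5: v and v and v has 2 parse trees

Two derivations of v and v and v:
  List ⇒ List and List ⇒ v and List ⇒ v and List and List ⇒ v and v and List ⇒ v and v and v
  List ⇒ List and List ⇒ List and List and List ⇒ v and List and List ⇒ v and v and List ⇒ v and v and v

v and v and v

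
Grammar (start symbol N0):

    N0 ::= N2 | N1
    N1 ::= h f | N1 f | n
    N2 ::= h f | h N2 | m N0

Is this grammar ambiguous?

Ambiguous

Witness: h f

Derivation 1: N0 ⇒ N2 ⇒ h f
Derivation 2: N0 ⇒ N1 ⇒ h f

Two distinct leftmost derivations for the same string.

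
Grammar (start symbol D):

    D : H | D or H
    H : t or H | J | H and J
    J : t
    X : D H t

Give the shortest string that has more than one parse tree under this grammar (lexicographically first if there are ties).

t or t

length 1: no string has ≥2 trees
length 3: t or t has 2 parse trees

Two derivations of t or t:
  D ⇒ H ⇒ t or H ⇒ t or J ⇒ t or t
  D ⇒ D or H ⇒ H or H ⇒ J or H ⇒ t or H ⇒ t or J ⇒ t or t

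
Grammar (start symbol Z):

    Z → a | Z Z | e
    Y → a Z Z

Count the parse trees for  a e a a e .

Parse trees for a e a a e (showing first 6 of 14):
  [Z [Z a] [Z [Z e] [Z [Z a] [Z [Z a] [Z e]]]]]
  [Z [Z a] [Z [Z e] [Z [Z [Z a] [Z a]] [Z e]]]]
  [Z [Z a] [Z [Z [Z e] [Z a]] [Z [Z a] [Z e]]]]
  [Z [Z a] [Z [Z [Z e] [Z [Z a] [Z a]]] [Z e]]]
  [Z [Z a] [Z [Z [Z [Z e] [Z a]] [Z a]] [Z e]]]
  [Z [Z [Z a] [Z e]] [Z [Z a] [Z [Z a] [Z e]]]]

14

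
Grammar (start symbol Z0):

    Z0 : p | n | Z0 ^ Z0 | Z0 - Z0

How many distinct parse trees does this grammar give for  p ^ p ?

1

Parse trees for p ^ p:
  [Z0 [Z0 p] ^ [Z0 p]]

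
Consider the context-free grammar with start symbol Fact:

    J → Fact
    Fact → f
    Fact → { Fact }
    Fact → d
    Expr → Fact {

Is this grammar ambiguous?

(Expr, J are unreachable from Fact, so their rules don't affect L(Fact).) Each string is a nest of matched brackets around a single atom. An opening bracket forces the recursive rule; an atom forces the base rule.

Unambiguous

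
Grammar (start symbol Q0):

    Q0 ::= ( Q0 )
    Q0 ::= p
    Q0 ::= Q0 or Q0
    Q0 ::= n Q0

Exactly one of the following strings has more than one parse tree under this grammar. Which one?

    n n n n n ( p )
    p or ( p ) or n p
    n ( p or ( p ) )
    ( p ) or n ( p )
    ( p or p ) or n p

n n n n n ( p ): 1 tree
p or ( p ) or n p: 2 trees
n ( p or ( p ) ): 1 tree
( p ) or n ( p ): 1 tree
( p or p ) or n p: 1 tree

p or ( p ) or n p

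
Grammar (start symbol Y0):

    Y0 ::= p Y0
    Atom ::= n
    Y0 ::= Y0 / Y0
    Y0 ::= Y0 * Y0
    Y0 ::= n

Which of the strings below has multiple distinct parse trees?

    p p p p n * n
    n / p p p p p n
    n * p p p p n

p p p p n * n

p p p p n * n: 5 trees
n / p p p p p n: 1 tree
n * p p p p n: 1 tree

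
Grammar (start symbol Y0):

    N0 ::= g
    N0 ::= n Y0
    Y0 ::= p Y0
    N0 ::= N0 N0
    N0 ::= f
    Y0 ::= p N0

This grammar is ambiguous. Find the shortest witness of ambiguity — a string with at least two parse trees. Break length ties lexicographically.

length 2: no string has ≥2 trees
length 3: no string has ≥2 trees
length 4: p f f f has 2 parse trees

Two derivations of p f f f:
  Y0 ⇒ p N0 ⇒ p N0 N0 ⇒ p N0 N0 N0 ⇒ p f N0 N0 ⇒ p f f N0 ⇒ p f f f
  Y0 ⇒ p N0 ⇒ p N0 N0 ⇒ p f N0 ⇒ p f N0 N0 ⇒ p f f N0 ⇒ p f f f

p f f f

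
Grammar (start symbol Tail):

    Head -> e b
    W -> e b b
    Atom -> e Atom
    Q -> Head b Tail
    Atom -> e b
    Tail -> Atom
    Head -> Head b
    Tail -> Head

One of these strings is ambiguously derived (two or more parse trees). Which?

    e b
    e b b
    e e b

e b: 2 trees
e b b: 1 tree
e e b: 1 tree

e b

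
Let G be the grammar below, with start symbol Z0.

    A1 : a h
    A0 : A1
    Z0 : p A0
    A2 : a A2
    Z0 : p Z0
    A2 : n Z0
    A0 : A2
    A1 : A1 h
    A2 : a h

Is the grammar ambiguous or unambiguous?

Witness: p a h

Derivation 1: Z0 ⇒ p A0 ⇒ p A1 ⇒ p a h
Derivation 2: Z0 ⇒ p A0 ⇒ p A2 ⇒ p a h

Two distinct leftmost derivations for the same string.

Ambiguous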